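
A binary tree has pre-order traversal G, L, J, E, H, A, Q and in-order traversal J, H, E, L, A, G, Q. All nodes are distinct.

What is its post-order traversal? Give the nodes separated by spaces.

H E J A L Q G

The first element of pre-order is the root; it splits in-order into left and right subtrees.
Root G: left subtree has 5 nodes {J, H, E, L, A}, right has 1 {Q}.
  Root L: left subtree has 3 nodes {J, H, E}, right has 1 {A}.
    Root J: left subtree has 0 nodes { }, right has 2 {H, E}.
      Root E: left subtree has 1 node {H}, right has 0 { }.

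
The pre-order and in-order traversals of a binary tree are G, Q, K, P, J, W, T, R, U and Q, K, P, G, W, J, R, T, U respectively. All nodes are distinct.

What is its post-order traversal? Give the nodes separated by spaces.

P K Q W R U T J G

The first element of pre-order is the root; it splits in-order into left and right subtrees.
Root G: left subtree has 3 nodes {Q, K, P}, right has 5 {W, J, R, T, U}.
  Root Q: left subtree has 0 nodes { }, right has 2 {K, P}.
    Root K: left subtree has 0 nodes { }, right has 1 {P}.
  Root J: left subtree has 1 node {W}, right has 3 {R, T, U}.
    Root T: left subtree has 1 node {R}, right has 1 {U}.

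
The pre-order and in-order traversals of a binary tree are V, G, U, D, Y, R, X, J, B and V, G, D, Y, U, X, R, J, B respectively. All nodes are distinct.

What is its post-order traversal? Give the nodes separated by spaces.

The first element of pre-order is the root; it splits in-order into left and right subtrees.
Root V: left subtree has 0 nodes { }, right has 8 {G, D, Y, U, X, R, J, B}.
  Root G: left subtree has 0 nodes { }, right has 7 {D, Y, U, X, R, J, B}.
    Root U: left subtree has 2 nodes {D, Y}, right has 4 {X, R, J, B}.
      Root D: left subtree has 0 nodes { }, right has 1 {Y}.
      Root R: left subtree has 1 node {X}, right has 2 {J, B}.
        Root J: left subtree has 0 nodes { }, right has 1 {B}.

Y D X B J R U G V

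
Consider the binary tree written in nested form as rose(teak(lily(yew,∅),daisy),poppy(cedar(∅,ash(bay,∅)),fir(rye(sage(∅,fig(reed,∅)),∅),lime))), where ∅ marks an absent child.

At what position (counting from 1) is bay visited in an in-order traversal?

7

In-order visits the left subtree, then the node, then the right subtree.
At rose: go left to teak.
  At teak: go left to lily.
    At lily: go left to yew.
      yew is a leaf — visit yew.
    Visit lily.
    At lily: no right child.
  Visit teak.
  At teak: go right to daisy.
    daisy is a leaf — visit daisy.
Visit rose.
At rose: go right to poppy.
  At poppy: go left to cedar.
    At cedar: no left child.
    Visit cedar.
    At cedar: go right to ash.
      At ash: go left to bay.
        bay is a leaf — visit bay.
      Visit ash.
      At ash: no right child.
  Visit poppy.
  At poppy: go right to fir.
    At fir: go left to rye.
      At rye: go left to sage.
        At sage: no left child.
        Visit sage.
        At sage: go right to fig.
          At fig: go left to reed.
            reed is a leaf — visit reed.
          Visit fig.
          At fig: no right child.
      Visit rye.
      At rye: no right child.
    Visit fir.
    At fir: go right to lime.
      lime is a leaf — visit lime.
Full in-order sequence: yew, lily, teak, daisy, rose, cedar, bay, ash, poppy, sage, reed, fig, rye, fir, lime.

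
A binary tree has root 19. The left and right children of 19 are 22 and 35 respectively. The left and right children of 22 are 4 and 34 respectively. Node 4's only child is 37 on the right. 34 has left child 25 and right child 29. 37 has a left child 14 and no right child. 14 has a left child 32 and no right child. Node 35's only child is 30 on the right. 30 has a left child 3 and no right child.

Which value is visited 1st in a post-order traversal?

32

Post-order visits the left subtree, then the right subtree, then the node.
At 19: go left to 22.
  At 22: go left to 4.
    At 4: no left child.
    At 4: go right to 37.
      At 37: go left to 14.
        At 14: go left to 32.
          32 is a leaf — visit 32.
        At 14: no right child.
        Visit 14.
      At 37: no right child.
      Visit 37.
    Visit 4.
  At 22: go right to 34.
    At 34: go left to 25.
      25 is a leaf — visit 25.
    At 34: go right to 29.
      29 is a leaf — visit 29.
    Visit 34.
  Visit 22.
At 19: go right to 35.
  At 35: no left child.
  At 35: go right to 30.
    At 30: go left to 3.
      3 is a leaf — visit 3.
    At 30: no right child.
    Visit 30.
  Visit 35.
Visit 19.
Full post-order sequence: 32, 14, 37, 4, 25, 29, 34, 22, 3, 30, 35, 19.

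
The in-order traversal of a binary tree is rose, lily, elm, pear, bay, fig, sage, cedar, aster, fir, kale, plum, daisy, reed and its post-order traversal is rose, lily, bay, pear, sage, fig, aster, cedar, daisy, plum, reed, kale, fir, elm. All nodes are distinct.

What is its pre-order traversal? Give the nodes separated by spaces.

The last element of post-order is the root; it splits in-order into left and right subtrees.
Root elm: left subtree has 2 nodes {rose, lily}, right has 11 {pear, bay, fig, sage, cedar, aster, fir, kale, plum, daisy, reed}.
  Root lily: left subtree has 1 node {rose}, right has 0 { }.
  Root fir: left subtree has 6 nodes {pear, bay, fig, sage, cedar, aster}, right has 4 {kale, plum, daisy, reed}.
    Root cedar: left subtree has 4 nodes {pear, bay, fig, sage}, right has 1 {aster}.
      Root fig: left subtree has 2 nodes {pear, bay}, right has 1 {sage}.
        Root pear: left subtree has 0 nodes { }, right has 1 {bay}.
    Root kale: left subtree has 0 nodes { }, right has 3 {plum, daisy, reed}.
      Root reed: left subtree has 2 nodes {plum, daisy}, right has 0 { }.
        Root plum: left subtree has 0 nodes { }, right has 1 {daisy}.

elm lily rose fir cedar fig pear bay sage aster kale reed plum daisy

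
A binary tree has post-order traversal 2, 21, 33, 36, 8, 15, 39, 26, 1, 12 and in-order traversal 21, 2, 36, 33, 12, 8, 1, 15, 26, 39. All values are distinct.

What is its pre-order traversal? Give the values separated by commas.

The last element of post-order is the root; it splits in-order into left and right subtrees.
Root 12: left subtree has 4 nodes {21, 2, 36, 33}, right has 5 {8, 1, 15, 26, 39}.
  Root 36: left subtree has 2 nodes {21, 2}, right has 1 {33}.
    Root 21: left subtree has 0 nodes { }, right has 1 {2}.
  Root 1: left subtree has 1 node {8}, right has 3 {15, 26, 39}.
    Root 26: left subtree has 1 node {15}, right has 1 {39}.

12, 36, 21, 2, 33, 1, 8, 26, 15, 39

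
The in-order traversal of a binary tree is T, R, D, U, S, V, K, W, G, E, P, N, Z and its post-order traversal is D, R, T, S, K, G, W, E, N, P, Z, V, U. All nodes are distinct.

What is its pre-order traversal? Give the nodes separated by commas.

The last element of post-order is the root; it splits in-order into left and right subtrees.
Root U: left subtree has 3 nodes {T, R, D}, right has 9 {S, V, K, W, G, E, P, N, Z}.
  Root T: left subtree has 0 nodes { }, right has 2 {R, D}.
    Root R: left subtree has 0 nodes { }, right has 1 {D}.
  Root V: left subtree has 1 node {S}, right has 7 {K, W, G, E, P, N, Z}.
    Root Z: left subtree has 6 nodes {K, W, G, E, P, N}, right has 0 { }.
      Root P: left subtree has 4 nodes {K, W, G, E}, right has 1 {N}.
        Root E: left subtree has 3 nodes {K, W, G}, right has 0 { }.
          Root W: left subtree has 1 node {K}, right has 1 {G}.

U, T, R, D, V, S, Z, P, E, W, K, G, N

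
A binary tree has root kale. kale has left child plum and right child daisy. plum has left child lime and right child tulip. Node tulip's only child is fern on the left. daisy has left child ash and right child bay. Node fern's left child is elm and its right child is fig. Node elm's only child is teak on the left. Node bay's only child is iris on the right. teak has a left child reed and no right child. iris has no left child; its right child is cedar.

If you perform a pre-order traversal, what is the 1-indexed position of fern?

5

Pre-order visits the node, then its left subtree, then its right subtree.
Visit kale.
At kale: go left to plum.
  Visit plum.
  At plum: go left to lime.
    lime is a leaf — visit lime.
  At plum: go right to tulip.
    Visit tulip.
    At tulip: go left to fern.
      Visit fern.
      At fern: go left to elm.
        Visit elm.
        At elm: go left to teak.
          Visit teak.
          At teak: go left to reed.
            reed is a leaf — visit reed.
          At teak: no right child.
        At elm: no right child.
      At fern: go right to fig.
        fig is a leaf — visit fig.
    At tulip: no right child.
At kale: go right to daisy.
  Visit daisy.
  At daisy: go left to ash.
    ash is a leaf — visit ash.
  At daisy: go right to bay.
    Visit bay.
    At bay: no left child.
    At bay: go right to iris.
      Visit iris.
      At iris: no left child.
      At iris: go right to cedar.
        cedar is a leaf — visit cedar.
Full pre-order sequence: kale, plum, lime, tulip, fern, elm, teak, reed, fig, daisy, ash, bay, iris, cedar.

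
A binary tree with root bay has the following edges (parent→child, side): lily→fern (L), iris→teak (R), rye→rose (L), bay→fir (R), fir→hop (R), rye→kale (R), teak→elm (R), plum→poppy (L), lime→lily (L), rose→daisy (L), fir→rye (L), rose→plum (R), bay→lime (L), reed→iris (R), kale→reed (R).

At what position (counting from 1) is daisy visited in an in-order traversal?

In-order visits the left subtree, then the node, then the right subtree.
At bay: go left to lime.
  At lime: go left to lily.
    At lily: go left to fern.
      fern is a leaf — visit fern.
    Visit lily.
    At lily: no right child.
  Visit lime.
  At lime: no right child.
Visit bay.
At bay: go right to fir.
  At fir: go left to rye.
    At rye: go left to rose.
      At rose: go left to daisy.
        daisy is a leaf — visit daisy.
      Visit rose.
      At rose: go right to plum.
        At plum: go left to poppy.
          poppy is a leaf — visit poppy.
        Visit plum.
        At plum: no right child.
    Visit rye.
    At rye: go right to kale.
      At kale: no left child.
      Visit kale.
      At kale: go right to reed.
        At reed: no left child.
        Visit reed.
        At reed: go right to iris.
          At iris: no left child.
          Visit iris.
          At iris: go right to teak.
            At teak: no left child.
            Visit teak.
            At teak: go right to elm.
              elm is a leaf — visit elm.
  Visit fir.
  At fir: go right to hop.
    hop is a leaf — visit hop.
Full in-order sequence: fern, lily, lime, bay, daisy, rose, poppy, plum, rye, kale, reed, iris, teak, elm, fir, hop.

5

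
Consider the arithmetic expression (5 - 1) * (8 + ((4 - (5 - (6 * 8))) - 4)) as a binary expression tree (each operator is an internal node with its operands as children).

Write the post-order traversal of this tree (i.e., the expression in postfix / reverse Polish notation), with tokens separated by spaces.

Post-order on an expression tree gives postfix notation: for each operator, emit left operand, right operand, then the operator.

5 1 - 8 4 5 6 8 * - - 4 - + *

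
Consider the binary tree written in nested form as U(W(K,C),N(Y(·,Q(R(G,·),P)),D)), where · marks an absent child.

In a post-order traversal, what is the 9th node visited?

D

Post-order visits the left subtree, then the right subtree, then the node.
At U: go left to W.
  At W: go left to K.
    K is a leaf — visit K.
  At W: go right to C.
    C is a leaf — visit C.
  Visit W.
At U: go right to N.
  At N: go left to Y.
    At Y: no left child.
    At Y: go right to Q.
      At Q: go left to R.
        At R: go left to G.
          G is a leaf — visit G.
        At R: no right child.
        Visit R.
      At Q: go right to P.
        P is a leaf — visit P.
      Visit Q.
    Visit Y.
  At N: go right to D.
    D is a leaf — visit D.
  Visit N.
Visit U.
Full post-order sequence: K, C, W, G, R, P, Q, Y, D, N, U.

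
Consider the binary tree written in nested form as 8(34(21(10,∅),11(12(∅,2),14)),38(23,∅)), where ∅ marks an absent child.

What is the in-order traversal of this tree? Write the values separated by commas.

In-order visits the left subtree, then the node, then the right subtree.
At 8: go left to 34.
  At 34: go left to 21.
    At 21: go left to 10.
      10 is a leaf — visit 10.
    Visit 21.
    At 21: no right child.
  Visit 34.
  At 34: go right to 11.
    At 11: go left to 12.
      At 12: no left child.
      Visit 12.
      At 12: go right to 2.
        2 is a leaf — visit 2.
    Visit 11.
    At 11: go right to 14.
      14 is a leaf — visit 14.
Visit 8.
At 8: go right to 38.
  At 38: go left to 23.
    23 is a leaf — visit 23.
  Visit 38.
  At 38: no right child.

10, 21, 34, 12, 2, 11, 14, 8, 23, 38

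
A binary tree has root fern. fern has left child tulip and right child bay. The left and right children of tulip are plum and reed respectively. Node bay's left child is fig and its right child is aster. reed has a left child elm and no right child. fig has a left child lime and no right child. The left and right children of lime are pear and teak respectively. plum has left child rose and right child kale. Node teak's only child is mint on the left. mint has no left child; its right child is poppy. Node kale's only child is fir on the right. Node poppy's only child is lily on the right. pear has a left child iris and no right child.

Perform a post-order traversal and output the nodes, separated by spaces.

Post-order visits the left subtree, then the right subtree, then the node.
At fern: go left to tulip.
  At tulip: go left to plum.
    At plum: go left to rose.
      rose is a leaf — visit rose.
    At plum: go right to kale.
      At kale: no left child.
      At kale: go right to fir.
        fir is a leaf — visit fir.
      Visit kale.
    Visit plum.
  At tulip: go right to reed.
    At reed: go left to elm.
      elm is a leaf — visit elm.
    At reed: no right child.
    Visit reed.
  Visit tulip.
At fern: go right to bay.
  At bay: go left to fig.
    At fig: go left to lime.
      At lime: go left to pear.
        At pear: go left to iris.
          iris is a leaf — visit iris.
        At pear: no right child.
        Visit pear.
      At lime: go right to teak.
        At teak: go left to mint.
          At mint: no left child.
          At mint: go right to poppy.
            At poppy: no left child.
            At poppy: go right to lily.
              lily is a leaf — visit lily.
            Visit poppy.
          Visit mint.
        At teak: no right child.
        Visit teak.
      Visit lime.
    At fig: no right child.
    Visit fig.
  At bay: go right to aster.
    aster is a leaf — visit aster.
  Visit bay.
Visit fern.

rose fir kale plum elm reed tulip iris pear lily poppy mint teak lime fig aster bay fern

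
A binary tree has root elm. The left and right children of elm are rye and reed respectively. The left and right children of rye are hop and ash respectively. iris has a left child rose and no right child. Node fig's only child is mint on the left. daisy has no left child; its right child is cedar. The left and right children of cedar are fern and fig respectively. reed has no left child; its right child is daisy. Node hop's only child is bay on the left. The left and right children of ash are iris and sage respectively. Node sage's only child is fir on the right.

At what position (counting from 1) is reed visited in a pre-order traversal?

10

Pre-order visits the node, then its left subtree, then its right subtree.
Visit elm.
At elm: go left to rye.
  Visit rye.
  At rye: go left to hop.
    Visit hop.
    At hop: go left to bay.
      bay is a leaf — visit bay.
    At hop: no right child.
  At rye: go right to ash.
    Visit ash.
    At ash: go left to iris.
      Visit iris.
      At iris: go left to rose.
        rose is a leaf — visit rose.
      At iris: no right child.
    At ash: go right to sage.
      Visit sage.
      At sage: no left child.
      At sage: go right to fir.
        fir is a leaf — visit fir.
At elm: go right to reed.
  Visit reed.
  At reed: no left child.
  At reed: go right to daisy.
    Visit daisy.
    At daisy: no left child.
    At daisy: go right to cedar.
      Visit cedar.
      At cedar: go left to fern.
        fern is a leaf — visit fern.
      At cedar: go right to fig.
        Visit fig.
        At fig: go left to mint.
          mint is a leaf — visit mint.
        At fig: no right child.
Full pre-order sequence: elm, rye, hop, bay, ash, iris, rose, sage, fir, reed, daisy, cedar, fern, fig, mint.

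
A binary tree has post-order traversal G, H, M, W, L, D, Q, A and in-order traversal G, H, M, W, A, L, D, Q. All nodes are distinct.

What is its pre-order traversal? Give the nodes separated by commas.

A, W, M, H, G, Q, D, L

The last element of post-order is the root; it splits in-order into left and right subtrees.
Root A: left subtree has 4 nodes {G, H, M, W}, right has 3 {L, D, Q}.
  Root W: left subtree has 3 nodes {G, H, M}, right has 0 { }.
    Root M: left subtree has 2 nodes {G, H}, right has 0 { }.
      Root H: left subtree has 1 node {G}, right has 0 { }.
  Root Q: left subtree has 2 nodes {L, D}, right has 0 { }.
    Root D: left subtree has 1 node {L}, right has 0 { }.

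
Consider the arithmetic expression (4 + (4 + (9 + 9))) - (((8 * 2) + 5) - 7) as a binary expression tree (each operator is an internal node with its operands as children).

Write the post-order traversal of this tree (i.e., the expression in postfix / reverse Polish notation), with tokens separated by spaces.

Post-order on an expression tree gives postfix notation: for each operator, emit left operand, right operand, then the operator.

4 4 9 9 + + + 8 2 * 5 + 7 - -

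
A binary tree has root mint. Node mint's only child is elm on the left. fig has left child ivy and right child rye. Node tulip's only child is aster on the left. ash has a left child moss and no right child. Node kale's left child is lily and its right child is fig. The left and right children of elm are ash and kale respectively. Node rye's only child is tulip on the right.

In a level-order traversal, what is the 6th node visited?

Level-order visits nodes level by level from the root, left to right within each level.
Level 0: mint
Level 1: elm
Level 2: ash, kale
Level 3: moss, lily, fig
Level 4: ivy, rye
Level 5: tulip
Level 6: aster
Full level-order sequence: mint, elm, ash, kale, moss, lily, fig, ivy, rye, tulip, aster.

lily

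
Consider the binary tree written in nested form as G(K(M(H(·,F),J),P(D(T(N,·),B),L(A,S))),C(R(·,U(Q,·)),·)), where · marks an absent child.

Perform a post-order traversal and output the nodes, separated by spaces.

Post-order visits the left subtree, then the right subtree, then the node.
At G: go left to K.
  At K: go left to M.
    At M: go left to H.
      At H: no left child.
      At H: go right to F.
        F is a leaf — visit F.
      Visit H.
    At M: go right to J.
      J is a leaf — visit J.
    Visit M.
  At K: go right to P.
    At P: go left to D.
      At D: go left to T.
        At T: go left to N.
          N is a leaf — visit N.
        At T: no right child.
        Visit T.
      At D: go right to B.
        B is a leaf — visit B.
      Visit D.
    At P: go right to L.
      At L: go left to A.
        A is a leaf — visit A.
      At L: go right to S.
        S is a leaf — visit S.
      Visit L.
    Visit P.
  Visit K.
At G: go right to C.
  At C: go left to R.
    At R: no left child.
    At R: go right to U.
      At U: go left to Q.
        Q is a leaf — visit Q.
      At U: no right child.
      Visit U.
    Visit R.
  At C: no right child.
  Visit C.
Visit G.

F H J M N T B D A S L P K Q U R C G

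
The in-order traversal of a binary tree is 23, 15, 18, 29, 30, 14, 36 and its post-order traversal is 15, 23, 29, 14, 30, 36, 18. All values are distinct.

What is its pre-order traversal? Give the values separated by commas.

18, 23, 15, 36, 30, 29, 14

The last element of post-order is the root; it splits in-order into left and right subtrees.
Root 18: left subtree has 2 nodes {23, 15}, right has 4 {29, 30, 14, 36}.
  Root 23: left subtree has 0 nodes { }, right has 1 {15}.
  Root 36: left subtree has 3 nodes {29, 30, 14}, right has 0 { }.
    Root 30: left subtree has 1 node {29}, right has 1 {14}.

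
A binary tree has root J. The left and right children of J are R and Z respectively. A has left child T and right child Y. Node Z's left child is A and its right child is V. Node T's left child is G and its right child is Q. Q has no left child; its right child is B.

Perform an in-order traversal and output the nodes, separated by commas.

In-order visits the left subtree, then the node, then the right subtree.
At J: go left to R.
  R is a leaf — visit R.
Visit J.
At J: go right to Z.
  At Z: go left to A.
    At A: go left to T.
      At T: go left to G.
        G is a leaf — visit G.
      Visit T.
      At T: go right to Q.
        At Q: no left child.
        Visit Q.
        At Q: go right to B.
          B is a leaf — visit B.
    Visit A.
    At A: go right to Y.
      Y is a leaf — visit Y.
  Visit Z.
  At Z: go right to V.
    V is a leaf — visit V.

R, J, G, T, Q, B, A, Y, Z, V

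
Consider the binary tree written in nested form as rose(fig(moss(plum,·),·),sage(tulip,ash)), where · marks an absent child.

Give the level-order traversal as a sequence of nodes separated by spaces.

rose fig sage moss tulip ash plum

Level-order visits nodes level by level from the root, left to right within each level.
Level 0: rose
Level 1: fig, sage
Level 2: moss, tulip, ash
Level 3: plum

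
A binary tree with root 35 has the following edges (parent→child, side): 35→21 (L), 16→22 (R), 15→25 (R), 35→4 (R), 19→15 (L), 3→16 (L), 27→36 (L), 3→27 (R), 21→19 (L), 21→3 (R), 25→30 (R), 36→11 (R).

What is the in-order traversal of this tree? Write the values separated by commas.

15, 25, 30, 19, 21, 16, 22, 3, 36, 11, 27, 35, 4

In-order visits the left subtree, then the node, then the right subtree.
At 35: go left to 21.
  At 21: go left to 19.
    At 19: go left to 15.
      At 15: no left child.
      Visit 15.
      At 15: go right to 25.
        At 25: no left child.
        Visit 25.
        At 25: go right to 30.
          30 is a leaf — visit 30.
    Visit 19.
    At 19: no right child.
  Visit 21.
  At 21: go right to 3.
    At 3: go left to 16.
      At 16: no left child.
      Visit 16.
      At 16: go right to 22.
        22 is a leaf — visit 22.
    Visit 3.
    At 3: go right to 27.
      At 27: go left to 36.
        At 36: no left child.
        Visit 36.
        At 36: go right to 11.
          11 is a leaf — visit 11.
      Visit 27.
      At 27: no right child.
Visit 35.
At 35: go right to 4.
  4 is a leaf — visit 4.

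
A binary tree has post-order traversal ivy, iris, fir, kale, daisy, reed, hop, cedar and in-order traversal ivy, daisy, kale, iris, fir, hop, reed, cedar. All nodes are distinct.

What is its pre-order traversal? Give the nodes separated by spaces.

The last element of post-order is the root; it splits in-order into left and right subtrees.
Root cedar: left subtree has 7 nodes {ivy, daisy, kale, iris, fir, hop, reed}, right has 0 { }.
  Root hop: left subtree has 5 nodes {ivy, daisy, kale, iris, fir}, right has 1 {reed}.
    Root daisy: left subtree has 1 node {ivy}, right has 3 {kale, iris, fir}.
      Root kale: left subtree has 0 nodes { }, right has 2 {iris, fir}.
        Root fir: left subtree has 1 node {iris}, right has 0 { }.

cedar hop daisy ivy kale fir iris reed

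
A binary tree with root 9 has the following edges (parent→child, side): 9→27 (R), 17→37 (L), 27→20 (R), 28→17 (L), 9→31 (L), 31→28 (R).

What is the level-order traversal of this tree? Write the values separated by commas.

Level-order visits nodes level by level from the root, left to right within each level.
Level 0: 9
Level 1: 31, 27
Level 2: 28, 20
Level 3: 17
Level 4: 37

9, 31, 27, 28, 20, 17, 37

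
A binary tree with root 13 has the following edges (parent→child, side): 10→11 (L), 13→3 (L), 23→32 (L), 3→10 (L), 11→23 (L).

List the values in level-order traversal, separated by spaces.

13 3 10 11 23 32

Level-order visits nodes level by level from the root, left to right within each level.
Level 0: 13
Level 1: 3
Level 2: 10
Level 3: 11
Level 4: 23
Level 5: 32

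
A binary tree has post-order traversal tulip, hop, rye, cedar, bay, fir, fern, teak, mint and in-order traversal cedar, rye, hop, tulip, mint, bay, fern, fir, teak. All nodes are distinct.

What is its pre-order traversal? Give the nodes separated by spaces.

The last element of post-order is the root; it splits in-order into left and right subtrees.
Root mint: left subtree has 4 nodes {cedar, rye, hop, tulip}, right has 4 {bay, fern, fir, teak}.
  Root cedar: left subtree has 0 nodes { }, right has 3 {rye, hop, tulip}.
    Root rye: left subtree has 0 nodes { }, right has 2 {hop, tulip}.
      Root hop: left subtree has 0 nodes { }, right has 1 {tulip}.
  Root teak: left subtree has 3 nodes {bay, fern, fir}, right has 0 { }.
    Root fern: left subtree has 1 node {bay}, right has 1 {fir}.

mint cedar rye hop tulip teak fern bay fir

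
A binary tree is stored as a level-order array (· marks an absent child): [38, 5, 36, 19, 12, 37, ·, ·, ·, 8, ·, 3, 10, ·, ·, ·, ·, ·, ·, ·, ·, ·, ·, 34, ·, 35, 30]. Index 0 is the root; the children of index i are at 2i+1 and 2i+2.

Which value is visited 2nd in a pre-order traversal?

Pre-order visits the node, then its left subtree, then its right subtree.
Visit 38.
At 38: go left to 5.
  Visit 5.
  At 5: go left to 19.
    19 is a leaf — visit 19.
  At 5: go right to 12.
    Visit 12.
    At 12: go left to 8.
      8 is a leaf — visit 8.
    At 12: no right child.
At 38: go right to 36.
  Visit 36.
  At 36: go left to 37.
    Visit 37.
    At 37: go left to 3.
      Visit 3.
      At 3: go left to 34.
        34 is a leaf — visit 34.
      At 3: no right child.
    At 37: go right to 10.
      Visit 10.
      At 10: go left to 35.
        35 is a leaf — visit 35.
      At 10: go right to 30.
        30 is a leaf — visit 30.
  At 36: no right child.
Full pre-order sequence: 38, 5, 19, 12, 8, 36, 37, 3, 34, 10, 35, 30.

5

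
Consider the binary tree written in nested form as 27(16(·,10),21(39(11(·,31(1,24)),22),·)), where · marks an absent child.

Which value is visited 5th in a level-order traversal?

39

Level-order visits nodes level by level from the root, left to right within each level.
Level 0: 27
Level 1: 16, 21
Level 2: 10, 39
Level 3: 11, 22
Level 4: 31
Level 5: 1, 24
Full level-order sequence: 27, 16, 21, 10, 39, 11, 22, 31, 1, 24.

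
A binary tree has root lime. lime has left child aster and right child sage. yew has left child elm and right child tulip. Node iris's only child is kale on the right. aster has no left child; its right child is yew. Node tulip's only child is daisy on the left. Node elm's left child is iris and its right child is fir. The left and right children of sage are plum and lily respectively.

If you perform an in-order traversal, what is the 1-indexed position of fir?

5

In-order visits the left subtree, then the node, then the right subtree.
At lime: go left to aster.
  At aster: no left child.
  Visit aster.
  At aster: go right to yew.
    At yew: go left to elm.
      At elm: go left to iris.
        At iris: no left child.
        Visit iris.
        At iris: go right to kale.
          kale is a leaf — visit kale.
      Visit elm.
      At elm: go right to fir.
        fir is a leaf — visit fir.
    Visit yew.
    At yew: go right to tulip.
      At tulip: go left to daisy.
        daisy is a leaf — visit daisy.
      Visit tulip.
      At tulip: no right child.
Visit lime.
At lime: go right to sage.
  At sage: go left to plum.
    plum is a leaf — visit plum.
  Visit sage.
  At sage: go right to lily.
    lily is a leaf — visit lily.
Full in-order sequence: aster, iris, kale, elm, fir, yew, daisy, tulip, lime, plum, sage, lily.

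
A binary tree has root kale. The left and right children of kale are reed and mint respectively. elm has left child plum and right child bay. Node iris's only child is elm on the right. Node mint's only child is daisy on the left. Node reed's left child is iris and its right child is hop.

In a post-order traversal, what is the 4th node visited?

iris

Post-order visits the left subtree, then the right subtree, then the node.
At kale: go left to reed.
  At reed: go left to iris.
    At iris: no left child.
    At iris: go right to elm.
      At elm: go left to plum.
        plum is a leaf — visit plum.
      At elm: go right to bay.
        bay is a leaf — visit bay.
      Visit elm.
    Visit iris.
  At reed: go right to hop.
    hop is a leaf — visit hop.
  Visit reed.
At kale: go right to mint.
  At mint: go left to daisy.
    daisy is a leaf — visit daisy.
  At mint: no right child.
  Visit mint.
Visit kale.
Full post-order sequence: plum, bay, elm, iris, hop, reed, daisy, mint, kale.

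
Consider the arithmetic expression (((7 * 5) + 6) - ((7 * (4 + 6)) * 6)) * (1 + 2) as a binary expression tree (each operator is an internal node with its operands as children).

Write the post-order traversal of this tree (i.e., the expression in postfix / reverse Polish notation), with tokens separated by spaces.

Post-order on an expression tree gives postfix notation: for each operator, emit left operand, right operand, then the operator.

7 5 * 6 + 7 4 6 + * 6 * - 1 2 + *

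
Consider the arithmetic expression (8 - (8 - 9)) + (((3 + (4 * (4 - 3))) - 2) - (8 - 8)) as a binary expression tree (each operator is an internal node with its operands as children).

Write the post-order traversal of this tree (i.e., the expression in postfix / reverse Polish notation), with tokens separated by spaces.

8 8 9 - - 3 4 4 3 - * + 2 - 8 8 - - +

Post-order on an expression tree gives postfix notation: for each operator, emit left operand, right operand, then the operator.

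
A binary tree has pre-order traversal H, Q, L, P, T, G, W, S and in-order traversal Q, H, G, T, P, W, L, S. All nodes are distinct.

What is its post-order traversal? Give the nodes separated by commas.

Q, G, T, W, P, S, L, H

The first element of pre-order is the root; it splits in-order into left and right subtrees.
Root H: left subtree has 1 node {Q}, right has 6 {G, T, P, W, L, S}.
  Root L: left subtree has 4 nodes {G, T, P, W}, right has 1 {S}.
    Root P: left subtree has 2 nodes {G, T}, right has 1 {W}.
      Root T: left subtree has 1 node {G}, right has 0 { }.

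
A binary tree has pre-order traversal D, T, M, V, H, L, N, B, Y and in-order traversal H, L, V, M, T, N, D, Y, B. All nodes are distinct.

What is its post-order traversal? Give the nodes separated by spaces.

The first element of pre-order is the root; it splits in-order into left and right subtrees.
Root D: left subtree has 6 nodes {H, L, V, M, T, N}, right has 2 {Y, B}.
  Root T: left subtree has 4 nodes {H, L, V, M}, right has 1 {N}.
    Root M: left subtree has 3 nodes {H, L, V}, right has 0 { }.
      Root V: left subtree has 2 nodes {H, L}, right has 0 { }.
        Root H: left subtree has 0 nodes { }, right has 1 {L}.
  Root B: left subtree has 1 node {Y}, right has 0 { }.

L H V M N T Y B D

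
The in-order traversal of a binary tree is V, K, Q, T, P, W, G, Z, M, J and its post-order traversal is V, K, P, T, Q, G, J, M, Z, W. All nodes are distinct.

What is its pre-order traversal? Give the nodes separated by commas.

W, Q, K, V, T, P, Z, G, M, J

The last element of post-order is the root; it splits in-order into left and right subtrees.
Root W: left subtree has 5 nodes {V, K, Q, T, P}, right has 4 {G, Z, M, J}.
  Root Q: left subtree has 2 nodes {V, K}, right has 2 {T, P}.
    Root K: left subtree has 1 node {V}, right has 0 { }.
    Root T: left subtree has 0 nodes { }, right has 1 {P}.
  Root Z: left subtree has 1 node {G}, right has 2 {M, J}.
    Root M: left subtree has 0 nodes { }, right has 1 {J}.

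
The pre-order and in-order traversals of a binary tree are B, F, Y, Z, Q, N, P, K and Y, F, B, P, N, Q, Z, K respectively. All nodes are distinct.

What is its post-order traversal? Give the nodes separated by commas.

Y, F, P, N, Q, K, Z, B

The first element of pre-order is the root; it splits in-order into left and right subtrees.
Root B: left subtree has 2 nodes {Y, F}, right has 5 {P, N, Q, Z, K}.
  Root F: left subtree has 1 node {Y}, right has 0 { }.
  Root Z: left subtree has 3 nodes {P, N, Q}, right has 1 {K}.
    Root Q: left subtree has 2 nodes {P, N}, right has 0 { }.
      Root N: left subtree has 1 node {P}, right has 0 { }.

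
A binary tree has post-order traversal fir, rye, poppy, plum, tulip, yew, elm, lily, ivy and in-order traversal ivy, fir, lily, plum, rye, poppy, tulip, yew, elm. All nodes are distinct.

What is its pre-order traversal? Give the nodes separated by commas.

The last element of post-order is the root; it splits in-order into left and right subtrees.
Root ivy: left subtree has 0 nodes { }, right has 8 {fir, lily, plum, rye, poppy, tulip, yew, elm}.
  Root lily: left subtree has 1 node {fir}, right has 6 {plum, rye, poppy, tulip, yew, elm}.
    Root elm: left subtree has 5 nodes {plum, rye, poppy, tulip, yew}, right has 0 { }.
      Root yew: left subtree has 4 nodes {plum, rye, poppy, tulip}, right has 0 { }.
        Root tulip: left subtree has 3 nodes {plum, rye, poppy}, right has 0 { }.
          Root plum: left subtree has 0 nodes { }, right has 2 {rye, poppy}.
            Root poppy: left subtree has 1 node {rye}, right has 0 { }.

ivy, lily, fir, elm, yew, tulip, plum, poppy, rye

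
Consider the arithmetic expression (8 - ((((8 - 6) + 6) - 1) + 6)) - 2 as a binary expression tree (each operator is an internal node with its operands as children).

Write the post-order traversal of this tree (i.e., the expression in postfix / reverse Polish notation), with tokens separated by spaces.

8 8 6 - 6 + 1 - 6 + - 2 -

Post-order on an expression tree gives postfix notation: for each operator, emit left operand, right operand, then the operator.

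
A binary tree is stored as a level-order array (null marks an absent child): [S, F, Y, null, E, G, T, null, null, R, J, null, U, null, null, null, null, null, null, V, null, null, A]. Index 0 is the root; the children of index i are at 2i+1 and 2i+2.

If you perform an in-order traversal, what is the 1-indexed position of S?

In-order visits the left subtree, then the node, then the right subtree.
At S: go left to F.
  At F: no left child.
  Visit F.
  At F: go right to E.
    At E: go left to R.
      At R: go left to V.
        V is a leaf — visit V.
      Visit R.
      At R: no right child.
    Visit E.
    At E: go right to J.
      At J: no left child.
      Visit J.
      At J: go right to A.
        A is a leaf — visit A.
Visit S.
At S: go right to Y.
  At Y: go left to G.
    At G: no left child.
    Visit G.
    At G: go right to U.
      U is a leaf — visit U.
  Visit Y.
  At Y: go right to T.
    T is a leaf — visit T.
Full in-order sequence: F, V, R, E, J, A, S, G, U, Y, T.

7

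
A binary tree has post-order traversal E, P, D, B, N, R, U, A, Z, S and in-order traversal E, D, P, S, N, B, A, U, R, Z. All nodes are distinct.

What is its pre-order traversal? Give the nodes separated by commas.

S, D, E, P, Z, A, N, B, U, R

The last element of post-order is the root; it splits in-order into left and right subtrees.
Root S: left subtree has 3 nodes {E, D, P}, right has 6 {N, B, A, U, R, Z}.
  Root D: left subtree has 1 node {E}, right has 1 {P}.
  Root Z: left subtree has 5 nodes {N, B, A, U, R}, right has 0 { }.
    Root A: left subtree has 2 nodes {N, B}, right has 2 {U, R}.
      Root N: left subtree has 0 nodes { }, right has 1 {B}.
      Root U: left subtree has 0 nodes { }, right has 1 {R}.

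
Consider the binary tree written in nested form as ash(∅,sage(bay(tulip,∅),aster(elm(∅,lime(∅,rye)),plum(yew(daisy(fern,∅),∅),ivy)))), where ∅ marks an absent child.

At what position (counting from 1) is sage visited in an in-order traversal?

4

In-order visits the left subtree, then the node, then the right subtree.
At ash: no left child.
Visit ash.
At ash: go right to sage.
  At sage: go left to bay.
    At bay: go left to tulip.
      tulip is a leaf — visit tulip.
    Visit bay.
    At bay: no right child.
  Visit sage.
  At sage: go right to aster.
    At aster: go left to elm.
      At elm: no left child.
      Visit elm.
      At elm: go right to lime.
        At lime: no left child.
        Visit lime.
        At lime: go right to rye.
          rye is a leaf — visit rye.
    Visit aster.
    At aster: go right to plum.
      At plum: go left to yew.
        At yew: go left to daisy.
          At daisy: go left to fern.
            fern is a leaf — visit fern.
          Visit daisy.
          At daisy: no right child.
        Visit yew.
        At yew: no right child.
      Visit plum.
      At plum: go right to ivy.
        ivy is a leaf — visit ivy.
Full in-order sequence: ash, tulip, bay, sage, elm, lime, rye, aster, fern, daisy, yew, plum, ivy.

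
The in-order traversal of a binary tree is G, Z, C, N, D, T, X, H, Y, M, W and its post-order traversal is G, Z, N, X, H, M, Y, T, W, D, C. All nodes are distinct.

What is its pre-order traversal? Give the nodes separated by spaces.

The last element of post-order is the root; it splits in-order into left and right subtrees.
Root C: left subtree has 2 nodes {G, Z}, right has 8 {N, D, T, X, H, Y, M, W}.
  Root Z: left subtree has 1 node {G}, right has 0 { }.
  Root D: left subtree has 1 node {N}, right has 6 {T, X, H, Y, M, W}.
    Root W: left subtree has 5 nodes {T, X, H, Y, M}, right has 0 { }.
      Root T: left subtree has 0 nodes { }, right has 4 {X, H, Y, M}.
        Root Y: left subtree has 2 nodes {X, H}, right has 1 {M}.
          Root H: left subtree has 1 node {X}, right has 0 { }.

C Z G D N W T Y H X M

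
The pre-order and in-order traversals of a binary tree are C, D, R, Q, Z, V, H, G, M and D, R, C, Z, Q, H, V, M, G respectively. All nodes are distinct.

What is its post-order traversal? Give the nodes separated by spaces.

R D Z H M G V Q C

The first element of pre-order is the root; it splits in-order into left and right subtrees.
Root C: left subtree has 2 nodes {D, R}, right has 6 {Z, Q, H, V, M, G}.
  Root D: left subtree has 0 nodes { }, right has 1 {R}.
  Root Q: left subtree has 1 node {Z}, right has 4 {H, V, M, G}.
    Root V: left subtree has 1 node {H}, right has 2 {M, G}.
      Root G: left subtree has 1 node {M}, right has 0 { }.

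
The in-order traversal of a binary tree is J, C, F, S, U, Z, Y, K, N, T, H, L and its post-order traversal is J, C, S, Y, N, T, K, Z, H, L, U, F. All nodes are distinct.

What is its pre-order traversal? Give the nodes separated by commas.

F, C, J, U, S, L, H, Z, K, Y, T, N

The last element of post-order is the root; it splits in-order into left and right subtrees.
Root F: left subtree has 2 nodes {J, C}, right has 9 {S, U, Z, Y, K, N, T, H, L}.
  Root C: left subtree has 1 node {J}, right has 0 { }.
  Root U: left subtree has 1 node {S}, right has 7 {Z, Y, K, N, T, H, L}.
    Root L: left subtree has 6 nodes {Z, Y, K, N, T, H}, right has 0 { }.
      Root H: left subtree has 5 nodes {Z, Y, K, N, T}, right has 0 { }.
        Root Z: left subtree has 0 nodes { }, right has 4 {Y, K, N, T}.
          Root K: left subtree has 1 node {Y}, right has 2 {N, T}.
            Root T: left subtree has 1 node {N}, right has 0 { }.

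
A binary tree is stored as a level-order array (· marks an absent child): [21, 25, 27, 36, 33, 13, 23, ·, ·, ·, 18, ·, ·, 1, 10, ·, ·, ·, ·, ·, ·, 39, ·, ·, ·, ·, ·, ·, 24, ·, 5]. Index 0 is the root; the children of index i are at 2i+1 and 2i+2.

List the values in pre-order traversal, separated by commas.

Pre-order visits the node, then its left subtree, then its right subtree.
Visit 21.
At 21: go left to 25.
  Visit 25.
  At 25: go left to 36.
    36 is a leaf — visit 36.
  At 25: go right to 33.
    Visit 33.
    At 33: no left child.
    At 33: go right to 18.
      Visit 18.
      At 18: go left to 39.
        39 is a leaf — visit 39.
      At 18: no right child.
At 21: go right to 27.
  Visit 27.
  At 27: go left to 13.
    13 is a leaf — visit 13.
  At 27: go right to 23.
    Visit 23.
    At 23: go left to 1.
      Visit 1.
      At 1: no left child.
      At 1: go right to 24.
        24 is a leaf — visit 24.
    At 23: go right to 10.
      Visit 10.
      At 10: no left child.
      At 10: go right to 5.
        5 is a leaf — visit 5.

21, 25, 36, 33, 18, 39, 27, 13, 23, 1, 24, 10, 5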